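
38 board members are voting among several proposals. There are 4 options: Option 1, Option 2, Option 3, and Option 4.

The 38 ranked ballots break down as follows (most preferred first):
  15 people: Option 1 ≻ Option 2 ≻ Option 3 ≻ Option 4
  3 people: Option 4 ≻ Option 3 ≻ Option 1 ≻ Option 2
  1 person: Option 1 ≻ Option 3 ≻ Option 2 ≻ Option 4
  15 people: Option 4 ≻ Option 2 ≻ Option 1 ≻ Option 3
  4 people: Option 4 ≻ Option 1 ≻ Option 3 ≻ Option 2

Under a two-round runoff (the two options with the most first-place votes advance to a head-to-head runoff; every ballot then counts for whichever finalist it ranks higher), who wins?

Option 4

Round 1 first-place votes: Option 1 16, Option 2 0, Option 3 0, Option 4 22. Option 4 and Option 1 advance.
Runoff: Option 4 is ranked above Option 1 on 22 ballots, Option 1 above Option 4 on 16.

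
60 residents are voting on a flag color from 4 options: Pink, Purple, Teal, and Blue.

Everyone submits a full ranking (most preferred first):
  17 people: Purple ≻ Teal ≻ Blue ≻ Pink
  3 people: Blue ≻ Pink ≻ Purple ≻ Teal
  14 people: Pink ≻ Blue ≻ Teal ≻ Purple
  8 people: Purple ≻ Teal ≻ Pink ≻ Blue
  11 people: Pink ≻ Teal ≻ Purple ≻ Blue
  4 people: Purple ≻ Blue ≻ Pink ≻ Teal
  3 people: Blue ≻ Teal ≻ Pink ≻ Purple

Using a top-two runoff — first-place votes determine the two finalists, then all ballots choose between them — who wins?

Round 1 first-place votes: Pink 25, Purple 29, Teal 0, Blue 6. Purple and Pink advance.
Runoff: Purple is ranked above Pink on 29 ballots, Pink above Purple on 31.

Pink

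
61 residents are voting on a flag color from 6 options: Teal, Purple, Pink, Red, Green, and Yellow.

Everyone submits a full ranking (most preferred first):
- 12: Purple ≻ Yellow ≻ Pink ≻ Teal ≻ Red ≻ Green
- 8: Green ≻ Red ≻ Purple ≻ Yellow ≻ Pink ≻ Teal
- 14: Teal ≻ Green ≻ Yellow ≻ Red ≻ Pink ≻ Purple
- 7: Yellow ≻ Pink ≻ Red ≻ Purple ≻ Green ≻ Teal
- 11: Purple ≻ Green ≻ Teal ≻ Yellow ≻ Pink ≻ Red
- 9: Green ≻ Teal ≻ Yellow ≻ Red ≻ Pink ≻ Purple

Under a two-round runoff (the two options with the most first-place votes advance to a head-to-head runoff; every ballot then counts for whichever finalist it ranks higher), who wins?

Round 1 first-place votes: Teal 14, Purple 23, Pink 0, Red 0, Green 17, Yellow 7. Purple and Green advance.
Runoff: Purple is ranked above Green on 30 ballots, Green above Purple on 31.

Green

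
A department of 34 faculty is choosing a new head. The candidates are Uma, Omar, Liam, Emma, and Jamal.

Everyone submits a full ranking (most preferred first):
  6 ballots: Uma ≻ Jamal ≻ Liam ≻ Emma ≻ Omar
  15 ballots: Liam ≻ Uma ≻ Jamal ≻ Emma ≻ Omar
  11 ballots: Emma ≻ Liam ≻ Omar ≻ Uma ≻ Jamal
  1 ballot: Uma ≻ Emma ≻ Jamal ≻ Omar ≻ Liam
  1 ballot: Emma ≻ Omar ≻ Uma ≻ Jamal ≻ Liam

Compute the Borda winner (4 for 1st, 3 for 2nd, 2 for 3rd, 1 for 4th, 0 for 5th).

Liam

Uma: 6×4 + 15×3 + 11×1 + 1×4 + 1×2 = 86
Omar: 6×0 + 15×0 + 11×2 + 1×1 + 1×3 = 26
Liam: 6×2 + 15×4 + 11×3 + 1×0 + 1×0 = 105
Emma: 6×1 + 15×1 + 11×4 + 1×3 + 1×4 = 72
Jamal: 6×3 + 15×2 + 11×0 + 1×2 + 1×1 = 51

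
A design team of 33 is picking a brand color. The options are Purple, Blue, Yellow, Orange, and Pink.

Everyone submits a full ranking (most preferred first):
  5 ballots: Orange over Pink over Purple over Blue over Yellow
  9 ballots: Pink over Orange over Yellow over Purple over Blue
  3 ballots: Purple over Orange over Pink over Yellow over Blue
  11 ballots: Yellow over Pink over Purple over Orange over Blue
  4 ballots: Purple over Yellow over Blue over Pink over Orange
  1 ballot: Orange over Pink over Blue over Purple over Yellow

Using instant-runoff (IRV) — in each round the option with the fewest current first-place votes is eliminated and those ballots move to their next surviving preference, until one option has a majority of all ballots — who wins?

Pink

Round 1: Purple 7, Blue 0, Yellow 11, Orange 6, Pink 9. Blue eliminated.
Round 2: Purple 7, Yellow 11, Orange 6, Pink 9. Orange eliminated.
Round 3: Purple 7, Yellow 11, Pink 15. Purple eliminated.
Round 4: Yellow 15, Pink 18. Pink has a majority (≥17).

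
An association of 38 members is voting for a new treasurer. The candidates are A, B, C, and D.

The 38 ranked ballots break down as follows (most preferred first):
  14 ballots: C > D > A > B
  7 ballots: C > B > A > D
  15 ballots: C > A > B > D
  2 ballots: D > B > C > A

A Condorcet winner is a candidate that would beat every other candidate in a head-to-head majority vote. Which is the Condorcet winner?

C vs A: 38–0
C vs B: 36–2
C vs D: 36–2
C beats every other candidate.

C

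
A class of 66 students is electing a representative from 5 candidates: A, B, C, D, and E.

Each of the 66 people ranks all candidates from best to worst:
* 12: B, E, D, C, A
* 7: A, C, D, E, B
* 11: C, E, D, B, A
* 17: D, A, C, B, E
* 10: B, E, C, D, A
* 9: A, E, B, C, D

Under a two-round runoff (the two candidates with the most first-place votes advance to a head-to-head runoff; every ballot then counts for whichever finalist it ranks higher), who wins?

D

Round 1 first-place votes: A 16, B 22, C 11, D 17, E 0. B and D advance.
Runoff: B is ranked above D on 31 ballots, D above B on 35.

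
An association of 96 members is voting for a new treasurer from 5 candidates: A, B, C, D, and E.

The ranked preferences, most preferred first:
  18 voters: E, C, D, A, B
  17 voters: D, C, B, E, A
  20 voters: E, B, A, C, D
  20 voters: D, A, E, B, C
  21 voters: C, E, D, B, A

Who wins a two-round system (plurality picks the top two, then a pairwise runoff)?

E

Round 1 first-place votes: A 0, B 0, C 21, D 37, E 38. E and D advance.
Runoff: E is ranked above D on 59 ballots, D above E on 37.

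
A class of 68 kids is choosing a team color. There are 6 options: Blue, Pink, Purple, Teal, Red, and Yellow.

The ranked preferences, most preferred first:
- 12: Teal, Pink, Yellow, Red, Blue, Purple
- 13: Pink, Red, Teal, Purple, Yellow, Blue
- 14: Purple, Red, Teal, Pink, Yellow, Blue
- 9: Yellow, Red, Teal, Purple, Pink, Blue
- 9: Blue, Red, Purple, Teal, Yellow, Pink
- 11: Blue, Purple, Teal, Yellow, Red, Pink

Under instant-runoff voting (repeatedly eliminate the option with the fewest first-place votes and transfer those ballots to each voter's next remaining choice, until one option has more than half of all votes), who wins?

Round 1: Blue 20, Pink 13, Purple 14, Teal 12, Red 0, Yellow 9. Red eliminated.
Round 2: Blue 20, Pink 13, Purple 14, Teal 12, Yellow 9. Yellow eliminated.
Round 3: Blue 20, Pink 13, Purple 14, Teal 21. Pink eliminated.
Round 4: Blue 20, Purple 14, Teal 34. Purple eliminated.
Round 5: Blue 20, Teal 48. Teal has a majority (≥35).

Teal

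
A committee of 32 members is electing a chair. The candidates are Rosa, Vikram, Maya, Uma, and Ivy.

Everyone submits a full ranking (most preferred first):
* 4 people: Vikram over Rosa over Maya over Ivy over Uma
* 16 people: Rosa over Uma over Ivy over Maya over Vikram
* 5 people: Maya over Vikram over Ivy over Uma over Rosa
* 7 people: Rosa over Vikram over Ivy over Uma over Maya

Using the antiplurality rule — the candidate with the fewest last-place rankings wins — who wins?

Ivy

Last-place votes: Rosa 5, Vikram 16, Maya 7, Uma 4, Ivy 0.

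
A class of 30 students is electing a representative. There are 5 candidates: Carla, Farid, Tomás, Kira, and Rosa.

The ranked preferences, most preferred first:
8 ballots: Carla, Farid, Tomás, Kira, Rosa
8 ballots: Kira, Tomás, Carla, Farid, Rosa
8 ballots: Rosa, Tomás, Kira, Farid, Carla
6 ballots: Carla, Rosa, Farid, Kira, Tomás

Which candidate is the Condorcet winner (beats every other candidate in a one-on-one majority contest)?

Tomás vs Carla: 16–14
Tomás vs Farid: 16–14
Tomás vs Kira: 16–14
Tomás vs Rosa: 16–14
Tomás beats every other candidate.

Tomás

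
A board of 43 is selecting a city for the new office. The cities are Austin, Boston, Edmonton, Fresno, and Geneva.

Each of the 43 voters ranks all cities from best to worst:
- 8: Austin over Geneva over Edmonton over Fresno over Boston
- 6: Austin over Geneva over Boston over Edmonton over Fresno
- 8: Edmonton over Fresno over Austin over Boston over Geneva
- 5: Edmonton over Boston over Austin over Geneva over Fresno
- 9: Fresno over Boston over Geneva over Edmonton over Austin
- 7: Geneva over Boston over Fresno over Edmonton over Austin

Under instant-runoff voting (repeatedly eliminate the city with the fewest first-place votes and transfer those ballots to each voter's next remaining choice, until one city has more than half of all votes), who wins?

Fresno

Round 1: Austin 14, Boston 0, Edmonton 13, Fresno 9, Geneva 7. Boston eliminated.
Round 2: Austin 14, Edmonton 13, Fresno 9, Geneva 7. Geneva eliminated.
Round 3: Austin 14, Edmonton 13, Fresno 16. Edmonton eliminated.
Round 4: Austin 19, Fresno 24. Fresno has a majority (≥22).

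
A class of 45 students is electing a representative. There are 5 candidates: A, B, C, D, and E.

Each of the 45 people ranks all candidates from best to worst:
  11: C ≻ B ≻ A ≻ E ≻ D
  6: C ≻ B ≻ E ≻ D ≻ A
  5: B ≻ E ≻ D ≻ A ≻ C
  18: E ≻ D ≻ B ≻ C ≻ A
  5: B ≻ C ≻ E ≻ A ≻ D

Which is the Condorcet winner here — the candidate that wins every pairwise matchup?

B vs A: 45–0
B vs C: 28–17
B vs D: 27–18
B vs E: 27–18
B beats every other candidate.

B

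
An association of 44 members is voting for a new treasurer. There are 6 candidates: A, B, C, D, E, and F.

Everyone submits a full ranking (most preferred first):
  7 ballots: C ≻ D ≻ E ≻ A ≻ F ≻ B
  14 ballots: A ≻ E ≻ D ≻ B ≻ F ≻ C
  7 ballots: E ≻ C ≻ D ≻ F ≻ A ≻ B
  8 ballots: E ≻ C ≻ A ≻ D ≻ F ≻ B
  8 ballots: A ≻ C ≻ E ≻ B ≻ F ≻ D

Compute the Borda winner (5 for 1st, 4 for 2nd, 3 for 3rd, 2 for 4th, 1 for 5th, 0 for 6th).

A: 7×2 + 14×5 + 7×1 + 8×3 + 8×5 = 155
B: 7×0 + 14×2 + 7×0 + 8×0 + 8×2 = 44
C: 7×5 + 14×0 + 7×4 + 8×4 + 8×4 = 127
D: 7×4 + 14×3 + 7×3 + 8×2 + 8×0 = 107
E: 7×3 + 14×4 + 7×5 + 8×5 + 8×3 = 176
F: 7×1 + 14×1 + 7×2 + 8×1 + 8×1 = 51

E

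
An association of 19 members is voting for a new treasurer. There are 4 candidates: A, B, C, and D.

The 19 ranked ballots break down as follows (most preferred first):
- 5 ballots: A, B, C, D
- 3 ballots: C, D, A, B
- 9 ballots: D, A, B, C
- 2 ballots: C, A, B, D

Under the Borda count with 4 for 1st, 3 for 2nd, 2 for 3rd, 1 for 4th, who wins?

A: 5×4 + 3×2 + 9×3 + 2×3 = 59
B: 5×3 + 3×1 + 9×2 + 2×2 = 40
C: 5×2 + 3×4 + 9×1 + 2×4 = 39
D: 5×1 + 3×3 + 9×4 + 2×1 = 52

A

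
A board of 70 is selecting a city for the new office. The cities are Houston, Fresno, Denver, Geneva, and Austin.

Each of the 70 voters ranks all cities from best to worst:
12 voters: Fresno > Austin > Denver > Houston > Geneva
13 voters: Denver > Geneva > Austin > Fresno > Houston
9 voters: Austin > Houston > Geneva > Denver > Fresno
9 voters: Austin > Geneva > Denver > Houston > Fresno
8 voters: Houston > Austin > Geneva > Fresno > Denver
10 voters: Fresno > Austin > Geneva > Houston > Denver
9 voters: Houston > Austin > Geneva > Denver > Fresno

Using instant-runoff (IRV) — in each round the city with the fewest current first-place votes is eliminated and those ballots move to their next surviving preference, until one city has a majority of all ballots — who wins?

Austin

Round 1: Houston 17, Fresno 22, Denver 13, Geneva 0, Austin 18. Geneva eliminated.
Round 2: Houston 17, Fresno 22, Denver 13, Austin 18. Denver eliminated.
Round 3: Houston 17, Fresno 22, Austin 31. Houston eliminated.
Round 4: Fresno 22, Austin 48. Austin has a majority (≥36).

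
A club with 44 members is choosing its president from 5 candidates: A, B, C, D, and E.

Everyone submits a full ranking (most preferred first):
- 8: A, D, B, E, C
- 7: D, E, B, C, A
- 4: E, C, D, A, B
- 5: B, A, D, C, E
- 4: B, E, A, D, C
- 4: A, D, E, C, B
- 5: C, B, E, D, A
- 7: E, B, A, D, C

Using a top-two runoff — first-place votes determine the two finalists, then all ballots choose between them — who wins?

Round 1 first-place votes: A 12, B 9, C 5, D 7, E 11. A and E advance.
Runoff: A is ranked above E on 17 ballots, E above A on 27.

E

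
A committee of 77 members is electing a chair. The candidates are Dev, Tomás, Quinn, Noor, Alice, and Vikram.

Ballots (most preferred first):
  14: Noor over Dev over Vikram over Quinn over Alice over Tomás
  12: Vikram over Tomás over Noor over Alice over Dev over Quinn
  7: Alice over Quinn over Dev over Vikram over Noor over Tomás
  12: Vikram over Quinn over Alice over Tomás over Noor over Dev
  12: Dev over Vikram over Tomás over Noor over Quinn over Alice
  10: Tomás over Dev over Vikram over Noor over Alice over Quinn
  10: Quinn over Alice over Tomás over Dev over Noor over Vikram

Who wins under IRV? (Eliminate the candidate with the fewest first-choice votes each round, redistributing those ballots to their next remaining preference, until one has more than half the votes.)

Round 1: Dev 12, Tomás 10, Quinn 10, Noor 14, Alice 7, Vikram 24. Alice eliminated.
Round 2: Dev 12, Tomás 10, Quinn 17, Noor 14, Vikram 24. Tomás eliminated.
Round 3: Dev 22, Quinn 17, Noor 14, Vikram 24. Noor eliminated.
Round 4: Dev 36, Quinn 17, Vikram 24. Quinn eliminated.
Round 5: Dev 53, Vikram 24. Dev has a majority (≥39).

Dev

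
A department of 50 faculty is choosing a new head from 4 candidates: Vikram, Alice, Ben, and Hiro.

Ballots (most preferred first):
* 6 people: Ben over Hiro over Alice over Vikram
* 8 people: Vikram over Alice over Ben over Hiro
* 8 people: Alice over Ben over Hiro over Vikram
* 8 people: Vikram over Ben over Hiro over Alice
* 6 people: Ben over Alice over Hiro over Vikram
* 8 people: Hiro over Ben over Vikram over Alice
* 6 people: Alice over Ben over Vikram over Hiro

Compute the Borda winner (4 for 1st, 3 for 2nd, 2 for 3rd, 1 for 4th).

Ben

Vikram: 6×1 + 8×4 + 8×1 + 8×4 + 6×1 + 8×2 + 6×2 = 112
Alice: 6×2 + 8×3 + 8×4 + 8×1 + 6×3 + 8×1 + 6×4 = 126
Ben: 6×4 + 8×2 + 8×3 + 8×3 + 6×4 + 8×3 + 6×3 = 154
Hiro: 6×3 + 8×1 + 8×2 + 8×2 + 6×2 + 8×4 + 6×1 = 108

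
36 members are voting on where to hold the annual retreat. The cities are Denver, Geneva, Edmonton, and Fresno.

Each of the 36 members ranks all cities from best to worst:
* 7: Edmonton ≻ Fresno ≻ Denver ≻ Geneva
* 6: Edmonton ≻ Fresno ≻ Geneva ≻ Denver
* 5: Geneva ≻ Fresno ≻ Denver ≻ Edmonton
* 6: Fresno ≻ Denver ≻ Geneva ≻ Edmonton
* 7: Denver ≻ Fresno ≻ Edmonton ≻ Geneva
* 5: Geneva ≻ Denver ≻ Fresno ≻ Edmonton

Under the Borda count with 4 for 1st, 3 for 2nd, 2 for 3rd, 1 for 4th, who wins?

Denver: 7×2 + 6×1 + 5×2 + 6×3 + 7×4 + 5×3 = 91
Geneva: 7×1 + 6×2 + 5×4 + 6×2 + 7×1 + 5×4 = 78
Edmonton: 7×4 + 6×4 + 5×1 + 6×1 + 7×2 + 5×1 = 82
Fresno: 7×3 + 6×3 + 5×3 + 6×4 + 7×3 + 5×2 = 109

Fresno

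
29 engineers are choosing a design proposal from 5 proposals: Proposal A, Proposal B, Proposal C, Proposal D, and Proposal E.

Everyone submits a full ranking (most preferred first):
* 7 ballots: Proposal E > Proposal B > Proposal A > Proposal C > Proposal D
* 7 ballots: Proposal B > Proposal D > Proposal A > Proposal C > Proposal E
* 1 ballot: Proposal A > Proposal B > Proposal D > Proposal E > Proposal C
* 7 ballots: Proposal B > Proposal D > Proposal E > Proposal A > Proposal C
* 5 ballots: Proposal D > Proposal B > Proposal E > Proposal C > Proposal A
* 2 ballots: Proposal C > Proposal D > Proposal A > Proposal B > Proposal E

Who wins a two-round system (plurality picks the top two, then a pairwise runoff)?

Round 1 first-place votes: Proposal A 1, Proposal B 14, Proposal C 2, Proposal D 5, Proposal E 7. Proposal B and Proposal E advance.
Runoff: Proposal B is ranked above Proposal E on 22 ballots, Proposal E above Proposal B on 7.

Proposal B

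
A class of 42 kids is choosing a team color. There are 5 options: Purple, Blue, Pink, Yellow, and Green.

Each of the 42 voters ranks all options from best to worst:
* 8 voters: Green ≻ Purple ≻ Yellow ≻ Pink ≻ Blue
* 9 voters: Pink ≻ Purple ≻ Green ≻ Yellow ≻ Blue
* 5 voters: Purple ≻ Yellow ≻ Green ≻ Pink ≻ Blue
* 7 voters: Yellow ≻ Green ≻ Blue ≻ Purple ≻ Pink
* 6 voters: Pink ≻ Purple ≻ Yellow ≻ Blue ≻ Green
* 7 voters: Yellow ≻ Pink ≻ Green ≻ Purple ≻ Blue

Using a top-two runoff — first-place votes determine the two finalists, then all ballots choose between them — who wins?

Round 1 first-place votes: Purple 5, Blue 0, Pink 15, Yellow 14, Green 8. Pink and Yellow advance.
Runoff: Pink is ranked above Yellow on 15 ballots, Yellow above Pink on 27.

Yellow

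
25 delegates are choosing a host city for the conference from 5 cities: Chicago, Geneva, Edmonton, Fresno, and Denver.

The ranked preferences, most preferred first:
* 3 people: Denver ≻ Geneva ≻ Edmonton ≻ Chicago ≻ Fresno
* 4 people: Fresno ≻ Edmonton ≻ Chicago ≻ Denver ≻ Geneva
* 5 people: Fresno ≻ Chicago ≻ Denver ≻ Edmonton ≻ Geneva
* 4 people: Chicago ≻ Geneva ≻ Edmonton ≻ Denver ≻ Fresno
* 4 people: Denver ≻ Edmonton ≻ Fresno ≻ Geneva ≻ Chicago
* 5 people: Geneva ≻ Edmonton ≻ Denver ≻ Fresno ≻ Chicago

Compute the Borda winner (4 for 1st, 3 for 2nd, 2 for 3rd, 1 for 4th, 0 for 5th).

Chicago: 3×1 + 4×2 + 5×3 + 4×4 + 4×0 + 5×0 = 42
Geneva: 3×3 + 4×0 + 5×0 + 4×3 + 4×1 + 5×4 = 45
Edmonton: 3×2 + 4×3 + 5×1 + 4×2 + 4×3 + 5×3 = 58
Fresno: 3×0 + 4×4 + 5×4 + 4×0 + 4×2 + 5×1 = 49
Denver: 3×4 + 4×1 + 5×2 + 4×1 + 4×4 + 5×2 = 56

Edmonton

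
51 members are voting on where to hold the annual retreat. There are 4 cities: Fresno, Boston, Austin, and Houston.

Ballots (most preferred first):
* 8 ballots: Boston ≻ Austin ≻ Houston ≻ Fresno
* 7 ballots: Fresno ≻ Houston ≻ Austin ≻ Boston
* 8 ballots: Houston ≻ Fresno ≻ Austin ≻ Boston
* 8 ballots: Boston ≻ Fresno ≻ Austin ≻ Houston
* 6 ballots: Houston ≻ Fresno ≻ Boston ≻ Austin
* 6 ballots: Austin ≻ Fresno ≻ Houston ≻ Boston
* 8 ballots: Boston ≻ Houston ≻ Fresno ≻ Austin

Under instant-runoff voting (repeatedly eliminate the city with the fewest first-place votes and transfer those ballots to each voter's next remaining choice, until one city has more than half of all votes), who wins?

Round 1: Fresno 7, Boston 24, Austin 6, Houston 14. Austin eliminated.
Round 2: Fresno 13, Boston 24, Houston 14. Fresno eliminated.
Round 3: Boston 24, Houston 27. Houston has a majority (≥26).

Houston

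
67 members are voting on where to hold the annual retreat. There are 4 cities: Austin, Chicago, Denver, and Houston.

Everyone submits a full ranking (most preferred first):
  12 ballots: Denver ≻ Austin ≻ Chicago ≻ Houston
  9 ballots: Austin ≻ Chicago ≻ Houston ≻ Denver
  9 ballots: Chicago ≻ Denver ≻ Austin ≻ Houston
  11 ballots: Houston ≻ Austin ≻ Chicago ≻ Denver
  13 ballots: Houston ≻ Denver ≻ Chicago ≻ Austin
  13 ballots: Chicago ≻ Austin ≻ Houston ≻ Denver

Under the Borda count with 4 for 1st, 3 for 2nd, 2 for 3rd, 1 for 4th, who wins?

Chicago

Austin: 12×3 + 9×4 + 9×2 + 11×3 + 13×1 + 13×3 = 175
Chicago: 12×2 + 9×3 + 9×4 + 11×2 + 13×2 + 13×4 = 187
Denver: 12×4 + 9×1 + 9×3 + 11×1 + 13×3 + 13×1 = 147
Houston: 12×1 + 9×2 + 9×1 + 11×4 + 13×4 + 13×2 = 161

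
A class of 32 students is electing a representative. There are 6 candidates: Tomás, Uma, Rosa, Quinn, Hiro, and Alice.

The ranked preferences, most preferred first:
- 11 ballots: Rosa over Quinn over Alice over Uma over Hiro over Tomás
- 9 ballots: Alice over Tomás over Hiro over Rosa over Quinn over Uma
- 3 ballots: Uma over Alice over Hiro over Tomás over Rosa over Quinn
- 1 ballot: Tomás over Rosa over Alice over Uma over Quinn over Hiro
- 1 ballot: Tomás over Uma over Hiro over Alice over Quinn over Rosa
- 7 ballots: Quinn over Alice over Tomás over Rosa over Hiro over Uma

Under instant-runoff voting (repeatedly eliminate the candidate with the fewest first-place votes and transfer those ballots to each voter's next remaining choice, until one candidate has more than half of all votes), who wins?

Round 1: Tomás 2, Uma 3, Rosa 11, Quinn 7, Hiro 0, Alice 9. Hiro eliminated.
Round 2: Tomás 2, Uma 3, Rosa 11, Quinn 7, Alice 9. Tomás eliminated.
Round 3: Uma 4, Rosa 12, Quinn 7, Alice 9. Uma eliminated.
Round 4: Rosa 12, Quinn 7, Alice 13. Quinn eliminated.
Round 5: Rosa 12, Alice 20. Alice has a majority (≥17).

Alice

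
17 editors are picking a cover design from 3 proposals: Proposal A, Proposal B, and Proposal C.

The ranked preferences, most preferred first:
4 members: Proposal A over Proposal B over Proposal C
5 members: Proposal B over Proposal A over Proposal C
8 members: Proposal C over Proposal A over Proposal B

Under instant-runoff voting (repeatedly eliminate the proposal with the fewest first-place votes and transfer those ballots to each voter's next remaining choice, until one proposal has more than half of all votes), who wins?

Round 1: Proposal A 4, Proposal B 5, Proposal C 8. Proposal A eliminated.
Round 2: Proposal B 9, Proposal C 8. Proposal B has a majority (≥9).

Proposal B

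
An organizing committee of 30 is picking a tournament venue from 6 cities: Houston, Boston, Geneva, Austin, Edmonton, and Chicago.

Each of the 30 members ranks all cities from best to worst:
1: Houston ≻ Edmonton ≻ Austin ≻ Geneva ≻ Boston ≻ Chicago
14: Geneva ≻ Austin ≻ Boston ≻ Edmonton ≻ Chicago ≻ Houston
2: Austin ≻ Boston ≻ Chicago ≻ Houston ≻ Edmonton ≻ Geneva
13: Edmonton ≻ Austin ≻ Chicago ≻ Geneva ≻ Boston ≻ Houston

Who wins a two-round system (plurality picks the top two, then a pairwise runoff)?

Round 1 first-place votes: Houston 1, Boston 0, Geneva 14, Austin 2, Edmonton 13, Chicago 0. Geneva and Edmonton advance.
Runoff: Geneva is ranked above Edmonton on 14 ballots, Edmonton above Geneva on 16.

Edmonton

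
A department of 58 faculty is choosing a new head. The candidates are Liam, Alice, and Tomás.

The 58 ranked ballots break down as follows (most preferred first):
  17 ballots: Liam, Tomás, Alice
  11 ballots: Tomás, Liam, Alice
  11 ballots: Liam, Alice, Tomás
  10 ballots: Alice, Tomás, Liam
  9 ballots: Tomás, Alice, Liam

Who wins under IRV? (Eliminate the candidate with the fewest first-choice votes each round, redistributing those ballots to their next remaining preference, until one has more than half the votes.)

Tomás

Round 1: Liam 28, Alice 10, Tomás 20. Alice eliminated.
Round 2: Liam 28, Tomás 30. Tomás has a majority (≥30).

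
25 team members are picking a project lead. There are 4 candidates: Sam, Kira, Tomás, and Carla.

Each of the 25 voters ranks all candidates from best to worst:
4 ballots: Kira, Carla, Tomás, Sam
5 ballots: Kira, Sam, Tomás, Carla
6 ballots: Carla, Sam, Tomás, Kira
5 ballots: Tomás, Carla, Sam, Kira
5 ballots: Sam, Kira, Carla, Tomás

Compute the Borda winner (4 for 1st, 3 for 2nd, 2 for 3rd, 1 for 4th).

Sam: 4×1 + 5×3 + 6×3 + 5×2 + 5×4 = 67
Kira: 4×4 + 5×4 + 6×1 + 5×1 + 5×3 = 62
Tomás: 4×2 + 5×2 + 6×2 + 5×4 + 5×1 = 55
Carla: 4×3 + 5×1 + 6×4 + 5×3 + 5×2 = 66

Sam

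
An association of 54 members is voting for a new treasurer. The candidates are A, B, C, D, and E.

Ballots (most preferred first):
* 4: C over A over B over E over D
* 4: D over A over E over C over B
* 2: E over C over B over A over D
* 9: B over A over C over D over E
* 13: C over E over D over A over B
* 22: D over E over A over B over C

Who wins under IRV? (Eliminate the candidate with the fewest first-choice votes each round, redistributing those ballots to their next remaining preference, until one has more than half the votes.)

C

Round 1: A 0, B 9, C 17, D 26, E 2. A eliminated.
Round 2: B 9, C 17, D 26, E 2. E eliminated.
Round 3: B 9, C 19, D 26. B eliminated.
Round 4: C 28, D 26. C has a majority (≥28).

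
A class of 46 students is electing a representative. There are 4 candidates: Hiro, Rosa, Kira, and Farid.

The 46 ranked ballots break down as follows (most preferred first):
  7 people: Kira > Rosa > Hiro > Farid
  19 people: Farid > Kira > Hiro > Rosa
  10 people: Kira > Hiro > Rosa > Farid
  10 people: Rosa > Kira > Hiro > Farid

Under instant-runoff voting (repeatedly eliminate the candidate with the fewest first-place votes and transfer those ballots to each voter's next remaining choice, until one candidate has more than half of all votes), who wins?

Kira

Round 1: Hiro 0, Rosa 10, Kira 17, Farid 19. Hiro eliminated.
Round 2: Rosa 10, Kira 17, Farid 19. Rosa eliminated.
Round 3: Kira 27, Farid 19. Kira has a majority (≥24).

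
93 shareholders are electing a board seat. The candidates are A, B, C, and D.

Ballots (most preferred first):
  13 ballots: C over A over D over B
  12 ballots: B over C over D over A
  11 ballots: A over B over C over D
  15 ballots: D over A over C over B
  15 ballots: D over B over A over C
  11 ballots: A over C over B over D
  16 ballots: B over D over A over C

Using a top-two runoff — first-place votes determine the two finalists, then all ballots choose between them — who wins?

Round 1 first-place votes: A 22, B 28, C 13, D 30. D and B advance.
Runoff: D is ranked above B on 43 ballots, B above D on 50.

B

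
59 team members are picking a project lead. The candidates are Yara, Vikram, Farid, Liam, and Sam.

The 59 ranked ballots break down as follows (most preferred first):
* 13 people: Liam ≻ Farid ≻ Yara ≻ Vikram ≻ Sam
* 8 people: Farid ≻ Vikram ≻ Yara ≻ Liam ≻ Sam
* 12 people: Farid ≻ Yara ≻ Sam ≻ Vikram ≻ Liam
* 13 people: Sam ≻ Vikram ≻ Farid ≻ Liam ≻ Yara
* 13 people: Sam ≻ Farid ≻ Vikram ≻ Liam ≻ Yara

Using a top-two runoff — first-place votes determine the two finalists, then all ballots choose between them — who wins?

Farid

Round 1 first-place votes: Yara 0, Vikram 0, Farid 20, Liam 13, Sam 26. Sam and Farid advance.
Runoff: Sam is ranked above Farid on 26 ballots, Farid above Sam on 33.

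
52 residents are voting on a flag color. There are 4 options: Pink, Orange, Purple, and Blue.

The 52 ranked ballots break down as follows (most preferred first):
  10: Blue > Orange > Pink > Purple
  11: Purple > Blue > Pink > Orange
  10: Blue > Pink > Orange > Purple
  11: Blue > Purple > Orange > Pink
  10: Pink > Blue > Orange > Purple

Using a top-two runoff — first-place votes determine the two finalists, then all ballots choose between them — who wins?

Round 1 first-place votes: Pink 10, Orange 0, Purple 11, Blue 31. Blue and Purple advance.
Runoff: Blue is ranked above Purple on 41 ballots, Purple above Blue on 11.

Blue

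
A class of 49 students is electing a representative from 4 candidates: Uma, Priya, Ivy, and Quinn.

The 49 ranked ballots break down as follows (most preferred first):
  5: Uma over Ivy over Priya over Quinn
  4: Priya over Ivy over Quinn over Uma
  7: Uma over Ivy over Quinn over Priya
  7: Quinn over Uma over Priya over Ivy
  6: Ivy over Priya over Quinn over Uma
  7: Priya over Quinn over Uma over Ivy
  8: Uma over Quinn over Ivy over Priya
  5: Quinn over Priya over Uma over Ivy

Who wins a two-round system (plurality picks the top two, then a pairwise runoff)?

Quinn

Round 1 first-place votes: Uma 20, Priya 11, Ivy 6, Quinn 12. Uma and Quinn advance.
Runoff: Uma is ranked above Quinn on 20 ballots, Quinn above Uma on 29.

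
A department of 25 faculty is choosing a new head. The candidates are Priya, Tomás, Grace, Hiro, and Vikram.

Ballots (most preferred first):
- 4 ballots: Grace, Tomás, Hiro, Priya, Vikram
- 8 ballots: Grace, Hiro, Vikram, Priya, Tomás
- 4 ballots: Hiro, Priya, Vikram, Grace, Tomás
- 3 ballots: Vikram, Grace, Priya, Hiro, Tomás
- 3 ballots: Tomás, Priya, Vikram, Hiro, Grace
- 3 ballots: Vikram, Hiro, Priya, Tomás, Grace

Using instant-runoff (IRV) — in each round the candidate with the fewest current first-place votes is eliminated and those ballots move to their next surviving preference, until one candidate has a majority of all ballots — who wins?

Round 1: Priya 0, Tomás 3, Grace 12, Hiro 4, Vikram 6. Priya eliminated.
Round 2: Tomás 3, Grace 12, Hiro 4, Vikram 6. Tomás eliminated.
Round 3: Grace 12, Hiro 4, Vikram 9. Hiro eliminated.
Round 4: Grace 12, Vikram 13. Vikram has a majority (≥13).

Vikram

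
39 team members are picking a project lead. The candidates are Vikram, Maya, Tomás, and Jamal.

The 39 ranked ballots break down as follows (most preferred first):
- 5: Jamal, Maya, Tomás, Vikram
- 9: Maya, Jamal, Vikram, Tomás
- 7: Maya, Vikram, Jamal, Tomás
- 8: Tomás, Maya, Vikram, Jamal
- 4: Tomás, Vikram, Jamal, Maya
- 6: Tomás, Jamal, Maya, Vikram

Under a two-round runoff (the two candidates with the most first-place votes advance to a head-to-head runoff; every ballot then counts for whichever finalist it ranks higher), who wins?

Round 1 first-place votes: Vikram 0, Maya 16, Tomás 18, Jamal 5. Tomás and Maya advance.
Runoff: Tomás is ranked above Maya on 18 ballots, Maya above Tomás on 21.

Maya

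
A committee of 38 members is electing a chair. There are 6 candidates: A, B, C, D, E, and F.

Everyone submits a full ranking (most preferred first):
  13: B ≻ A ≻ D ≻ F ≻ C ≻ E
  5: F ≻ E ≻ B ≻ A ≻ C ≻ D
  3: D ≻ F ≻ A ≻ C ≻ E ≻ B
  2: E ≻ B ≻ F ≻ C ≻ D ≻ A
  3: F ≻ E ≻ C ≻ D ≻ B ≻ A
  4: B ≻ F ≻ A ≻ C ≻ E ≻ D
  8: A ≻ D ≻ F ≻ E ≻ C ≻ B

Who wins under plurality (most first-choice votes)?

First-place votes: A 8, B 17, C 0, D 3, E 2, F 8.

B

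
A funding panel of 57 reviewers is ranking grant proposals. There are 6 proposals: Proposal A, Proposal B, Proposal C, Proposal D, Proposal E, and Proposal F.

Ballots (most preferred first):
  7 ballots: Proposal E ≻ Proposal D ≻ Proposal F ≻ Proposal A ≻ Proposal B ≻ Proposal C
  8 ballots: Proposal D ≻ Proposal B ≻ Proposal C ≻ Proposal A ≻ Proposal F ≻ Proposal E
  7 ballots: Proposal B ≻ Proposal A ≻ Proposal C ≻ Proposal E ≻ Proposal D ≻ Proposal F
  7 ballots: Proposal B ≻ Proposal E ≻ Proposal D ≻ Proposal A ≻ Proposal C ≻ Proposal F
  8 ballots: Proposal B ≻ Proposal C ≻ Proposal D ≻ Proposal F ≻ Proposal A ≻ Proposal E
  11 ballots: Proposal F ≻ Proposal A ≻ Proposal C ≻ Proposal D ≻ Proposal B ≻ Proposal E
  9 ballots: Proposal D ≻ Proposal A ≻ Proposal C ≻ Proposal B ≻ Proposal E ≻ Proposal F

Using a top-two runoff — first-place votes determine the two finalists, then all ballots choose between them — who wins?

Round 1 first-place votes: Proposal A 0, Proposal B 22, Proposal C 0, Proposal D 17, Proposal E 7, Proposal F 11. Proposal B and Proposal D advance.
Runoff: Proposal B is ranked above Proposal D on 22 ballots, Proposal D above Proposal B on 35.

Proposal D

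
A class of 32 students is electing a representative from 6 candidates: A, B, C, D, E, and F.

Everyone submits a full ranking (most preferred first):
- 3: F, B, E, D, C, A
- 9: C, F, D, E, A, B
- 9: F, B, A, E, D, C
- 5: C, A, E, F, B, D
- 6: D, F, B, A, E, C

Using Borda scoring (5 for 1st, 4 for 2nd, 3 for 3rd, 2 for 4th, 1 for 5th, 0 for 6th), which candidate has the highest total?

F

A: 3×0 + 9×1 + 9×3 + 5×4 + 6×2 = 68
B: 3×4 + 9×0 + 9×4 + 5×1 + 6×3 = 71
C: 3×1 + 9×5 + 9×0 + 5×5 + 6×0 = 73
D: 3×2 + 9×3 + 9×1 + 5×0 + 6×5 = 72
E: 3×3 + 9×2 + 9×2 + 5×3 + 6×1 = 66
F: 3×5 + 9×4 + 9×5 + 5×2 + 6×4 = 130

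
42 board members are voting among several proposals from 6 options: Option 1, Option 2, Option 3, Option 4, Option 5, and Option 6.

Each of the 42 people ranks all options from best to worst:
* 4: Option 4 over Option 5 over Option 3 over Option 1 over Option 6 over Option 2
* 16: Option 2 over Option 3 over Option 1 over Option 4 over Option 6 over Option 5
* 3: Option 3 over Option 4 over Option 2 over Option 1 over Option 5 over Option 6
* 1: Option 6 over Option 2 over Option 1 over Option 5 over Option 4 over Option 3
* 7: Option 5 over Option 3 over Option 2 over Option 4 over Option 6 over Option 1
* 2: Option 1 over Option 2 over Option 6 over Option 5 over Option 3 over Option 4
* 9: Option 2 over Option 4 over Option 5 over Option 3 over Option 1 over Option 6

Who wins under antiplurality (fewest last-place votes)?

Option 3

Last-place votes: Option 1 7, Option 2 4, Option 3 1, Option 4 2, Option 5 16, Option 6 12.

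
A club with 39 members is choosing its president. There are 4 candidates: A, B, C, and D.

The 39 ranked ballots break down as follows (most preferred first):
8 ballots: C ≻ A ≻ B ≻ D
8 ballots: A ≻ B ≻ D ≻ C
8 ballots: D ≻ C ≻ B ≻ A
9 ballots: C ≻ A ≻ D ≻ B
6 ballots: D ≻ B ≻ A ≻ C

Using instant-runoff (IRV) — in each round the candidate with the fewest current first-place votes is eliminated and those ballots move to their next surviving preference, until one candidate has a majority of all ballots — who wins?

D

Round 1: A 8, B 0, C 17, D 14. B eliminated.
Round 2: A 8, C 17, D 14. A eliminated.
Round 3: C 17, D 22. D has a majority (≥20).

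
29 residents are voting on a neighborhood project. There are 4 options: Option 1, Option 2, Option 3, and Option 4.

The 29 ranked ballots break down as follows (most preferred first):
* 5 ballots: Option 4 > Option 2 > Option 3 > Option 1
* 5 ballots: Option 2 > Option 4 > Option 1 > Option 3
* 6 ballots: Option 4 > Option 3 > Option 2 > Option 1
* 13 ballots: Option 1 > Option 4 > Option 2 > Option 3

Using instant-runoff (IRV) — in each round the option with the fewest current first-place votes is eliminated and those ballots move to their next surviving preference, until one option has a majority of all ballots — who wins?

Option 4

Round 1: Option 1 13, Option 2 5, Option 3 0, Option 4 11. Option 3 eliminated.
Round 2: Option 1 13, Option 2 5, Option 4 11. Option 2 eliminated.
Round 3: Option 1 13, Option 4 16. Option 4 has a majority (≥15).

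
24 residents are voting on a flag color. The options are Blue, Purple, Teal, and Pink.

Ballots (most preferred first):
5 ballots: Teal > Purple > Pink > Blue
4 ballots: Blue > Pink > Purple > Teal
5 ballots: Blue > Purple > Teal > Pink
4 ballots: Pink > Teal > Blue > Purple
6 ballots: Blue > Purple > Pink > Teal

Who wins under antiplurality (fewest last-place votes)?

Purple

Last-place votes: Blue 5, Purple 4, Teal 10, Pink 5.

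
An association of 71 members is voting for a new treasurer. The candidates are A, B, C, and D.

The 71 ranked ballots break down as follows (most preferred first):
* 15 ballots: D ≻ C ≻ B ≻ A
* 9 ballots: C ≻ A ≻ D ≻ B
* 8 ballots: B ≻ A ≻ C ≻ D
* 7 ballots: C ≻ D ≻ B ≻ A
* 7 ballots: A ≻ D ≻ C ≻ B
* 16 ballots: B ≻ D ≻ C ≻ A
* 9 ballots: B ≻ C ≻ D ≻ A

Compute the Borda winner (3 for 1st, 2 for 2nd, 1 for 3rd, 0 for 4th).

C

A: 15×0 + 9×2 + 8×2 + 7×0 + 7×3 + 16×0 + 9×0 = 55
B: 15×1 + 9×0 + 8×3 + 7×1 + 7×0 + 16×3 + 9×3 = 121
C: 15×2 + 9×3 + 8×1 + 7×3 + 7×1 + 16×1 + 9×2 = 127
D: 15×3 + 9×1 + 8×0 + 7×2 + 7×2 + 16×2 + 9×1 = 123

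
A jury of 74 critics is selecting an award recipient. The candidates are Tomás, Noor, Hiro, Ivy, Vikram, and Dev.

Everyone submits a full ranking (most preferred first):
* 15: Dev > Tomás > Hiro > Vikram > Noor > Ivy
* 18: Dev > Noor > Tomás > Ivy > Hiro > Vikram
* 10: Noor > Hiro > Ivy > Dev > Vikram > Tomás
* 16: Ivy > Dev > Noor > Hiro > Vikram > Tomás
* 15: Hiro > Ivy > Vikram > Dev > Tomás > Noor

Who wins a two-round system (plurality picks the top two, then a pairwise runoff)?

Ivy

Round 1 first-place votes: Tomás 0, Noor 10, Hiro 15, Ivy 16, Vikram 0, Dev 33. Dev and Ivy advance.
Runoff: Dev is ranked above Ivy on 33 ballots, Ivy above Dev on 41.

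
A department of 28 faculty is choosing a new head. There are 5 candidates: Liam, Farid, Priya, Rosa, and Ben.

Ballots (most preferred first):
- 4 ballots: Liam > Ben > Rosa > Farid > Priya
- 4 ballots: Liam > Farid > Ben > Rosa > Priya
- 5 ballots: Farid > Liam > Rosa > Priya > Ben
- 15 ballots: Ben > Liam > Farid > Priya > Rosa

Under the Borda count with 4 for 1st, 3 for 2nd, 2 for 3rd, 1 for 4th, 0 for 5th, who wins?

Liam: 4×4 + 4×4 + 5×3 + 15×3 = 92
Farid: 4×1 + 4×3 + 5×4 + 15×2 = 66
Priya: 4×0 + 4×0 + 5×1 + 15×1 = 20
Rosa: 4×2 + 4×1 + 5×2 + 15×0 = 22
Ben: 4×3 + 4×2 + 5×0 + 15×4 = 80

Liam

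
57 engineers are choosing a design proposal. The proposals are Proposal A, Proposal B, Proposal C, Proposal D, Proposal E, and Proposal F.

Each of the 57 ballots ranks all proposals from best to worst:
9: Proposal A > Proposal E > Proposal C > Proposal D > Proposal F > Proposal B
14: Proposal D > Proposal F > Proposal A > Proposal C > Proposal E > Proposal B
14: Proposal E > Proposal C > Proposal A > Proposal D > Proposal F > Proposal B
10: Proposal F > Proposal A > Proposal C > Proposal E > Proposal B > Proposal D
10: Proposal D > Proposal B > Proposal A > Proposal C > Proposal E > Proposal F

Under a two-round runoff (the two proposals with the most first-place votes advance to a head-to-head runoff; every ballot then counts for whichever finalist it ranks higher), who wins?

Proposal E

Round 1 first-place votes: Proposal A 9, Proposal B 0, Proposal C 0, Proposal D 24, Proposal E 14, Proposal F 10. Proposal D and Proposal E advance.
Runoff: Proposal D is ranked above Proposal E on 24 ballots, Proposal E above Proposal D on 33.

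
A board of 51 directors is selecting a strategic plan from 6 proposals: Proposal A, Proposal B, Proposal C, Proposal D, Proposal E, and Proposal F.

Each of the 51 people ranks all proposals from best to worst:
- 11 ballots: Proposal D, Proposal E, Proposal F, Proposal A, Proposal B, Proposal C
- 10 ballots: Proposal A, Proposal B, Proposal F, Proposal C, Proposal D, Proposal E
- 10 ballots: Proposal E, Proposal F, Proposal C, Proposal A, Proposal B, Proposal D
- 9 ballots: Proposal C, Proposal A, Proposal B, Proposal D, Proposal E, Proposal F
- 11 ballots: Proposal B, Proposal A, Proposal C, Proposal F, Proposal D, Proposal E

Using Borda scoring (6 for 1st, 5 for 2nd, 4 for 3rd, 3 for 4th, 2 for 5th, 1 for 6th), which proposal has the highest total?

Proposal A: 11×3 + 10×6 + 10×3 + 9×5 + 11×5 = 223
Proposal B: 11×2 + 10×5 + 10×2 + 9×4 + 11×6 = 194
Proposal C: 11×1 + 10×3 + 10×4 + 9×6 + 11×4 = 179
Proposal D: 11×6 + 10×2 + 10×1 + 9×3 + 11×2 = 145
Proposal E: 11×5 + 10×1 + 10×6 + 9×2 + 11×1 = 154
Proposal F: 11×4 + 10×4 + 10×5 + 9×1 + 11×3 = 176

Proposal A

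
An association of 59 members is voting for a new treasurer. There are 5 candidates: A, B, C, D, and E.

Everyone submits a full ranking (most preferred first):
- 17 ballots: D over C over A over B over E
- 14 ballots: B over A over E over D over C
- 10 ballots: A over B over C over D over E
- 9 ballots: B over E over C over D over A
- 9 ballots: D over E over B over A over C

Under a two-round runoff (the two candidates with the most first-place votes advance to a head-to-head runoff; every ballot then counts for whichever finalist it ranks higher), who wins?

B

Round 1 first-place votes: A 10, B 23, C 0, D 26, E 0. D and B advance.
Runoff: D is ranked above B on 26 ballots, B above D on 33.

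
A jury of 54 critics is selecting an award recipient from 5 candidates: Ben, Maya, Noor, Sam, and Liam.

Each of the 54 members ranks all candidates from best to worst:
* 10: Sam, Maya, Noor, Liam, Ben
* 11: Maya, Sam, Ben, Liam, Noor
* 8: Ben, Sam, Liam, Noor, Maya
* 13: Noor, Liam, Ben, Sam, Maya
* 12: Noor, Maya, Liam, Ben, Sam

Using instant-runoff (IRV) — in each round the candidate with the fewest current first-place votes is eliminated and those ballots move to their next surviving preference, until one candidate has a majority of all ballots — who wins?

Round 1: Ben 8, Maya 11, Noor 25, Sam 10, Liam 0. Liam eliminated.
Round 2: Ben 8, Maya 11, Noor 25, Sam 10. Ben eliminated.
Round 3: Maya 11, Noor 25, Sam 18. Maya eliminated.
Round 4: Noor 25, Sam 29. Sam has a majority (≥28).

Sam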